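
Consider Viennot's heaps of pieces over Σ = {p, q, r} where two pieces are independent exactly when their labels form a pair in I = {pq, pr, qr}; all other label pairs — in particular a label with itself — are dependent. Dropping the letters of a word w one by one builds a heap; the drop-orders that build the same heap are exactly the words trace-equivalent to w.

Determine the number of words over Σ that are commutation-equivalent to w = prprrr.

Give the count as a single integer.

15

0(p) covers ∅
1(r) covers ∅
2(p) covers 0:p
3(r) covers 1:r
4(r) covers 3:r
5(r) covers 4:r
floor of heap: 0:p, 1:r
completions by unplaced set U, small U first (add the entries for U minus each lowest piece of U):
  |U|=1: {2}:1  {5}:1
  |U|=2: {0,2}:1  {2,5}:2  {4,5}:1
  |U|=3: {0,2,5}:3  {2,4,5}:3  {3,4,5}:1
  |U|=4: {0,2,4,5}:6  {1,3,4,5}:1  {2,3,4,5}:4
  start at 0(p): 5
  start at 1(r): 10
sum over floor = 15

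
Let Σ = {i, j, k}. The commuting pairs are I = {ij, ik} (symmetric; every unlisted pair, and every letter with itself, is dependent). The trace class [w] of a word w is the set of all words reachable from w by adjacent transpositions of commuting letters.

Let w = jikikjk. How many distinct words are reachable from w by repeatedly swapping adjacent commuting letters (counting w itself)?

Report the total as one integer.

0(j) covers ∅
1(i) covers ∅
2(k) covers 0:j
3(i) covers 1:i
4(k) covers 2:k
5(j) covers 4:k
6(k) covers 5:j
floor of heap: 0:j, 1:i
completions by unplaced set U, small U first (add the entries for U minus each lowest piece of U):
  |U|=1: {3}:1  {6}:1
  |U|=2: {1,3}:1  {3,6}:2  {5,6}:1
  |U|=3: {1,3,6}:3  {3,5,6}:3  {4,5,6}:1
  |U|=4: {1,3,5,6}:6  {2,4,5,6}:1  {3,4,5,6}:4
  |U|=5: {0,2,4,5,6}:1  {1,3,4,5,6}:10  {2,3,4,5,6}:5
  start at 0(j): 15
  start at 1(i): 6
sum over floor = 21

21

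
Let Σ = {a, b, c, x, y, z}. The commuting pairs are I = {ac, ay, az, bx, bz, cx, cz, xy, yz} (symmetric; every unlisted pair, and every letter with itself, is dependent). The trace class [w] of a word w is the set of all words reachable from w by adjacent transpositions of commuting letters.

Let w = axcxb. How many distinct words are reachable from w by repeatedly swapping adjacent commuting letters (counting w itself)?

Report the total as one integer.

9

piece 0:a — minimal
piece 1:x rests on {0:a}
piece 2:c — minimal
piece 3:x rests on {1:x}
piece 4:b rests on {0:a, 2:c}
minimal pieces: {0:a, 2:c}
ways to finish when only these pieces remain (= sum over removing one remaining piece with nothing left below it):
  1 left: {3}→1  {4}→1
  2 left: {1,3}→1  {2,4}→1  {3,4}→2
  3 left: {1,3,4}→3  {2,3,4}→3
  placing 0:a first → 6 extensions
  placing 2:c first → 3 extensions
total linear extensions = 9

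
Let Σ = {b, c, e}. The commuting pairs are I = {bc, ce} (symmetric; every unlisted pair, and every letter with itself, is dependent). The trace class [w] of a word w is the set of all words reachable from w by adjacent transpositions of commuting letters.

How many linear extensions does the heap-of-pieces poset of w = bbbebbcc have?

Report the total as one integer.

28

#0=b has no predecessor
#1=b depends on [0:b]
#2=b depends on [1:b]
#3=e depends on [2:b]
#4=b depends on [3:e]
#5=b depends on [4:b]
#6=c has no predecessor
#7=c depends on [6:c]
sources: [0:b, 6:c]
N(rest) = Σ N(rest − s) over sources s of rest; N(one piece) = 1:
  size 1 → [5]=1  [7]=1
  size 2 → [4,5]=1  [5,7]=2  [6,7]=1
  size 3 → [3,4,5]=1  [4,5,7]=3  [5,6,7]=3
  size 4 → [2,3,4,5]=1  [3,4,5,7]=4  [4,5,6,7]=6
  size 5 → [1,2,3,4,5]=1  [2,3,4,5,7]=5  [3,4,5,6,7]=10
  size 6 → [0,1,2,3,4,5]=1  [1,2,3,4,5,7]=6  [2,3,4,5,6,7]=15
  first=0(b) contributes 21
  first=6(c) contributes 7
|[w]| = 28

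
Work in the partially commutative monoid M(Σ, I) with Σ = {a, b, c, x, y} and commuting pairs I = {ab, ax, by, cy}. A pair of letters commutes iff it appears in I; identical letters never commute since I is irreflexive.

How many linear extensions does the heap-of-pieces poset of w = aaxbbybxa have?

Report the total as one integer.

drop 0:a onto floor
drop 1:a onto {0:a}
drop 2:x onto floor
drop 3:b onto {2:x}
drop 4:b onto {3:b}
drop 5:y onto {1:a, 2:x}
drop 6:b onto {4:b}
drop 7:x onto {5:y, 6:b}
drop 8:a onto {5:y}
ground layer = {0:a, 2:x}
drop-orders for the pieces not yet dropped (sum over which currently-grounded one goes next):
  1 to go: {7} 1  {8} 1
  2 to go: {6,7} 1  {7,8} 2
  3 to go: {4,6,7} 1  {5,7,8} 2  {6,7,8} 3
  4 to go: {1,5,7,8} 2  {3,4,6,7} 1  {4,6,7,8} 4  {5,6,7,8} 5
  5 to go: {0,1,5,7,8} 2  {1,5,6,7,8} 7  {3,4,6,7,8} 5  {4,5,6,7,8} 9
  6 to go: {0,1,5,6,7,8} 9  {1,4,5,6,7,8} 16  {3,4,5,6,7,8} 14
  7 to go: {0,1,4,5,6,7,8} 25  {1,3,4,5,6,7,8} 30  {2,3,4,5,6,7,8} 14
  if 0:a drops first: 44 orders
  if 2:x drops first: 55 orders
heap linearizations: 99

99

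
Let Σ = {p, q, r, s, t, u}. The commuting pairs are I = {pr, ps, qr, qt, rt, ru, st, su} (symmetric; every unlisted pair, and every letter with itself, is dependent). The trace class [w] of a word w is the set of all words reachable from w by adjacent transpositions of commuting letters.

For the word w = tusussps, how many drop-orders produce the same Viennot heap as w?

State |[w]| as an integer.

drop 0:t onto floor
drop 1:u onto {0:t}
drop 2:s onto floor
drop 3:u onto {1:u}
drop 4:s onto {2:s}
drop 5:s onto {4:s}
drop 6:p onto {3:u}
drop 7:s onto {5:s}
ground layer = {0:t, 2:s}
drop-orders for the pieces not yet dropped (sum over which currently-grounded one goes next):
  1 to go: {6} 1  {7} 1
  2 to go: {3,6} 1  {5,7} 1  {6,7} 2
  3 to go: {1,3,6} 1  {3,6,7} 3  {4,5,7} 1  {5,6,7} 3
  4 to go: {0,1,3,6} 1  {1,3,6,7} 4  {2,4,5,7} 1  {3,5,6,7} 6  {4,5,6,7} 4
  5 to go: {0,1,3,6,7} 5  {1,3,5,6,7} 10  {2,4,5,6,7} 5  {3,4,5,6,7} 10
  6 to go: {0,1,3,5,6,7} 15  {1,3,4,5,6,7} 20  {2,3,4,5,6,7} 15
  if 0:t drops first: 35 orders
  if 2:s drops first: 35 orders
heap linearizations: 70

70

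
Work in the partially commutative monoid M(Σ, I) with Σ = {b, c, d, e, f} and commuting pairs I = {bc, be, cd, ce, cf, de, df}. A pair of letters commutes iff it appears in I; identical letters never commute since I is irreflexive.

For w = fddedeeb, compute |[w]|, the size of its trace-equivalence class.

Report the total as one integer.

piece 0:f — minimal
piece 1:d — minimal
piece 2:d rests on {1:d}
piece 3:e rests on {0:f}
piece 4:d rests on {2:d}
piece 5:e rests on {3:e}
piece 6:e rests on {5:e}
piece 7:b rests on {0:f, 4:d}
minimal pieces: {0:f, 1:d}
ways to finish when only these pieces remain (= sum over removing one remaining piece with nothing left below it):
  1 left: {6}→1  {7}→1
  2 left: {4,7}→1  {5,6}→1  {6,7}→2
  3 left: {2,4,7}→1  {3,5,6}→1  {4,6,7}→3  {5,6,7}→3
  4 left: {1,2,4,7}→1  {2,4,6,7}→4  {3,5,6,7}→4  {4,5,6,7}→6
  5 left: {0,3,5,6,7}→4  {1,2,4,6,7}→5  {2,4,5,6,7}→10  {3,4,5,6,7}→10
  6 left: {0,3,4,5,6,7}→14  {1,2,4,5,6,7}→15  {2,3,4,5,6,7}→20
  placing 0:f first → 35 extensions
  placing 1:d first → 34 extensions
total linear extensions = 69

69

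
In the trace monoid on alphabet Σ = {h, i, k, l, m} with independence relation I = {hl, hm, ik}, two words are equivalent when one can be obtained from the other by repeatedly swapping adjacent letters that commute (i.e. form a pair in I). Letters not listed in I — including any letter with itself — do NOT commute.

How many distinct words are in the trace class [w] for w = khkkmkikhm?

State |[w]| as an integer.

drop 0:k onto floor
drop 1:h onto {0:k}
drop 2:k onto {1:h}
drop 3:k onto {2:k}
drop 4:m onto {3:k}
drop 5:k onto {4:m}
drop 6:i onto {4:m}
drop 7:k onto {5:k}
drop 8:h onto {6:i, 7:k}
drop 9:m onto {6:i, 7:k}
ground layer = {0:k}
drop-orders for the pieces not yet dropped (sum over which currently-grounded one goes next):
  1 to go: {8} 1  {9} 1
  2 to go: {8,9} 2
  3 to go: {6,8,9} 2  {7,8,9} 2
  4 to go: {5,7,8,9} 2  {6,7,8,9} 4
  5 to go: {5,6,7,8,9} 6
  6 to go: {4,5,6,7,8,9} 6
  7 to go: {3,4,5,6,7,8,9} 6
  8 to go: {2,3,4,5,6,7,8,9} 6
  if 0:k drops first: 6 orders

6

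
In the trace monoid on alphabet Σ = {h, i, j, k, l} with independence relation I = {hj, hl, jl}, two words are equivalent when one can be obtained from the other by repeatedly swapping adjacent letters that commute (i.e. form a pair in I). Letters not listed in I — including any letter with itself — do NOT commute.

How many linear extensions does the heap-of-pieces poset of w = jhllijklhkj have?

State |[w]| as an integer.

piece 0:j — minimal
piece 1:h — minimal
piece 2:l — minimal
piece 3:l rests on {2:l}
piece 4:i rests on {0:j, 1:h, 3:l}
piece 5:j rests on {4:i}
piece 6:k rests on {5:j}
piece 7:l rests on {6:k}
piece 8:h rests on {6:k}
piece 9:k rests on {7:l, 8:h}
piece 10:j rests on {9:k}
minimal pieces: {0:j, 1:h, 2:l}
ways to finish when only these pieces remain (= sum over removing one remaining piece with nothing left below it):
  1 left: {10}→1
  2 left: {9,10}→1
  3 left: {7,9,10}→1  {8,9,10}→1
  4 left: {7,8,9,10}→2
  5 left: {6,7,8,9,10}→2
  6 left: {5,6,7,8,9,10}→2
  7 left: {4,5,6,7,8,9,10}→2
  8 left: {0,4,5,6,7,8,9,10}→2  {1,4,5,6,7,8,9,10}→2  {3,4,5,6,7,8,9,10}→2
  9 left: {0,1,4,5,6,7,8,9,10}→4  {0,3,4,5,6,7,8,9,10}→4  {1,3,4,5,6,7,8,9,10}→4  {2,3,4,5,6,7,8,9,10}→2
  placing 0:j first → 6 extensions
  placing 1:h first → 6 extensions
  placing 2:l first → 12 extensions
total linear extensions = 24

24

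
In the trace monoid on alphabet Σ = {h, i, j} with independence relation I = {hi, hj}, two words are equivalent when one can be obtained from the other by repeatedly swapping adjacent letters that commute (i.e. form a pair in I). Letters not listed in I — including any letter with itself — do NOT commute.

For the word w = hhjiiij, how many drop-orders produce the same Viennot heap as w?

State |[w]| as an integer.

piece 0:h — minimal
piece 1:h rests on {0:h}
piece 2:j — minimal
piece 3:i rests on {2:j}
piece 4:i rests on {3:i}
piece 5:i rests on {4:i}
piece 6:j rests on {5:i}
minimal pieces: {0:h, 2:j}
ways to finish when only these pieces remain (= sum over removing one remaining piece with nothing left below it):
  1 left: {1}→1  {6}→1
  2 left: {0,1}→1  {1,6}→2  {5,6}→1
  3 left: {0,1,6}→3  {1,5,6}→3  {4,5,6}→1
  4 left: {0,1,5,6}→6  {1,4,5,6}→4  {3,4,5,6}→1
  5 left: {0,1,4,5,6}→10  {1,3,4,5,6}→5  {2,3,4,5,6}→1
  placing 0:h first → 6 extensions
  placing 2:j first → 15 extensions
total linear extensions = 21

21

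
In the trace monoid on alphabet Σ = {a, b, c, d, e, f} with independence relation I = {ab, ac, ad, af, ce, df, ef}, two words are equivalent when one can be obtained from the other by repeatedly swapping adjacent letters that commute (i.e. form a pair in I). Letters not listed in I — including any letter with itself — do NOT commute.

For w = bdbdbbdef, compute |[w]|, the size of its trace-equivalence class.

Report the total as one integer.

0(b) covers ∅
1(d) covers 0:b
2(b) covers 1:d
3(d) covers 2:b
4(b) covers 3:d
5(b) covers 4:b
6(d) covers 5:b
7(e) covers 6:d
8(f) covers 5:b
floor of heap: 0:b
completions by unplaced set U, small U first (add the entries for U minus each lowest piece of U):
  |U|=1: {7}:1  {8}:1
  |U|=2: {6,7}:1  {7,8}:2
  |U|=3: {6,7,8}:3
  |U|=4: {5,6,7,8}:3
  |U|=5: {4,5,6,7,8}:3
  |U|=6: {3,4,5,6,7,8}:3
  |U|=7: {2,3,4,5,6,7,8}:3
  start at 0(b): 3

3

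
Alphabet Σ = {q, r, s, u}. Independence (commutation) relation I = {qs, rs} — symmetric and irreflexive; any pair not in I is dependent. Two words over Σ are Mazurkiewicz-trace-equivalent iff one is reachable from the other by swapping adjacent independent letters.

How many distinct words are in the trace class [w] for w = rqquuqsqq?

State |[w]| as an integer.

4

drop 0:r onto floor
drop 1:q onto {0:r}
drop 2:q onto {1:q}
drop 3:u onto {2:q}
drop 4:u onto {3:u}
drop 5:q onto {4:u}
drop 6:s onto {4:u}
drop 7:q onto {5:q}
drop 8:q onto {7:q}
ground layer = {0:r}
drop-orders for the pieces not yet dropped (sum over which currently-grounded one goes next):
  1 to go: {6} 1  {8} 1
  2 to go: {6,8} 2  {7,8} 1
  3 to go: {5,7,8} 1  {6,7,8} 3
  4 to go: {5,6,7,8} 4
  5 to go: {4,5,6,7,8} 4
  6 to go: {3,4,5,6,7,8} 4
  7 to go: {2,3,4,5,6,7,8} 4
  if 0:r drops first: 4 orders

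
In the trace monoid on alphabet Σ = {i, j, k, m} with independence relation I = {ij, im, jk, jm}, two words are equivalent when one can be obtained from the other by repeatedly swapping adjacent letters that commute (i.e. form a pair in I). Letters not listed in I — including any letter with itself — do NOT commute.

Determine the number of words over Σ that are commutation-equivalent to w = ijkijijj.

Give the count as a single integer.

0(i) covers ∅
1(j) covers ∅
2(k) covers 0:i
3(i) covers 2:k
4(j) covers 1:j
5(i) covers 3:i
6(j) covers 4:j
7(j) covers 6:j
floor of heap: 0:i, 1:j
completions by unplaced set U, small U first (add the entries for U minus each lowest piece of U):
  |U|=1: {5}:1  {7}:1
  |U|=2: {3,5}:1  {5,7}:2  {6,7}:1
  |U|=3: {2,3,5}:1  {3,5,7}:3  {4,6,7}:1  {5,6,7}:3
  |U|=4: {0,2,3,5}:1  {1,4,6,7}:1  {2,3,5,7}:4  {3,5,6,7}:6  {4,5,6,7}:4
  |U|=5: {0,2,3,5,7}:5  {1,4,5,6,7}:5  {2,3,5,6,7}:10  {3,4,5,6,7}:10
  |U|=6: {0,2,3,5,6,7}:15  {1,3,4,5,6,7}:15  {2,3,4,5,6,7}:20
  start at 0(i): 35
  start at 1(j): 35
sum over floor = 70

70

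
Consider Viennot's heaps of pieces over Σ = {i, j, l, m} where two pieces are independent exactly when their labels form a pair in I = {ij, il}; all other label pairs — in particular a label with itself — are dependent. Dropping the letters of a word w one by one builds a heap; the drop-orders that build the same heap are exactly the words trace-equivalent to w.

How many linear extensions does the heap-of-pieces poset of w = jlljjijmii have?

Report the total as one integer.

7

#0=j has no predecessor
#1=l depends on [0:j]
#2=l depends on [1:l]
#3=j depends on [2:l]
#4=j depends on [3:j]
#5=i has no predecessor
#6=j depends on [4:j]
#7=m depends on [5:i, 6:j]
#8=i depends on [7:m]
#9=i depends on [8:i]
sources: [0:j, 5:i]
N(rest) = Σ N(rest − s) over sources s of rest; N(one piece) = 1:
  size 1 → [9]=1
  size 2 → [8,9]=1
  size 3 → [7,8,9]=1
  size 4 → [5,7,8,9]=1  [6,7,8,9]=1
  size 5 → [4,6,7,8,9]=1  [5,6,7,8,9]=2
  size 6 → [3,4,6,7,8,9]=1  [4,5,6,7,8,9]=3
  size 7 → [2,3,4,6,7,8,9]=1  [3,4,5,6,7,8,9]=4
  size 8 → [1,2,3,4,6,7,8,9]=1  [2,3,4,5,6,7,8,9]=5
  first=0(j) contributes 6
  first=5(i) contributes 1
|[w]| = 7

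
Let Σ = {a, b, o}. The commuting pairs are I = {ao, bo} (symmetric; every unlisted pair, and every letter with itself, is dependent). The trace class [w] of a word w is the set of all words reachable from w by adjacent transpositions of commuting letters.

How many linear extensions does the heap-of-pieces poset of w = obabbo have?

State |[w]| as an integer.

15

0(o) covers ∅
1(b) covers ∅
2(a) covers 1:b
3(b) covers 2:a
4(b) covers 3:b
5(o) covers 0:o
floor of heap: 0:o, 1:b
completions by unplaced set U, small U first (add the entries for U minus each lowest piece of U):
  |U|=1: {4}:1  {5}:1
  |U|=2: {0,5}:1  {3,4}:1  {4,5}:2
  |U|=3: {0,4,5}:3  {2,3,4}:1  {3,4,5}:3
  |U|=4: {0,3,4,5}:6  {1,2,3,4}:1  {2,3,4,5}:4
  start at 0(o): 5
  start at 1(b): 10
sum over floor = 15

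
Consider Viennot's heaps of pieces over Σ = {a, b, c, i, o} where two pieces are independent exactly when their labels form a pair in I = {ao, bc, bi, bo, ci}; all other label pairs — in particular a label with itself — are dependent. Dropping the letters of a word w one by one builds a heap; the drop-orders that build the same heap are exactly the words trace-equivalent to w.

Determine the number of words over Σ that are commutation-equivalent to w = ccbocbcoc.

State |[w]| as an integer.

#0=c has no predecessor
#1=c depends on [0:c]
#2=b has no predecessor
#3=o depends on [1:c]
#4=c depends on [3:o]
#5=b depends on [2:b]
#6=c depends on [4:c]
#7=o depends on [6:c]
#8=c depends on [7:o]
sources: [0:c, 2:b]
N(rest) = Σ N(rest − s) over sources s of rest; N(one piece) = 1:
  size 1 → [5]=1  [8]=1
  size 2 → [2,5]=1  [5,8]=2  [7,8]=1
  size 3 → [2,5,8]=3  [5,7,8]=3  [6,7,8]=1
  size 4 → [2,5,7,8]=6  [4,6,7,8]=1  [5,6,7,8]=4
  size 5 → [2,5,6,7,8]=10  [3,4,6,7,8]=1  [4,5,6,7,8]=5
  size 6 → [1,3,4,6,7,8]=1  [2,4,5,6,7,8]=15  [3,4,5,6,7,8]=6
  size 7 → [0,1,3,4,6,7,8]=1  [1,3,4,5,6,7,8]=7  [2,3,4,5,6,7,8]=21
  first=0(c) contributes 28
  first=2(b) contributes 8
|[w]| = 36

36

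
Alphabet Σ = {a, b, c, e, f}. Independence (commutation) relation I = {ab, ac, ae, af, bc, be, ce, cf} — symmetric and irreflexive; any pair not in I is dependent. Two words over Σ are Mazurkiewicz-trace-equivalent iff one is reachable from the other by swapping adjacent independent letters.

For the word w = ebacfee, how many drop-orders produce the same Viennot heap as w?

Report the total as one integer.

84

0(e) covers ∅
1(b) covers ∅
2(a) covers ∅
3(c) covers ∅
4(f) covers 0:e, 1:b
5(e) covers 4:f
6(e) covers 5:e
floor of heap: 0:e, 1:b, 2:a, 3:c
completions by unplaced set U, small U first (add the entries for U minus each lowest piece of U):
  |U|=1: {2}:1  {3}:1  {6}:1
  |U|=2: {2,3}:2  {2,6}:2  {3,6}:2  {5,6}:1
  |U|=3: {2,3,6}:6  {2,5,6}:3  {3,5,6}:3  {4,5,6}:1
  |U|=4: {0,4,5,6}:1  {1,4,5,6}:1  {2,3,5,6}:12  {2,4,5,6}:4  {3,4,5,6}:4
  |U|=5: {0,1,4,5,6}:2  {0,2,4,5,6}:5  {0,3,4,5,6}:5  {1,2,4,5,6}:5  {1,3,4,5,6}:5  {2,3,4,5,6}:20
  start at 0(e): 30
  start at 1(b): 30
  start at 2(a): 12
  start at 3(c): 12
sum over floor = 84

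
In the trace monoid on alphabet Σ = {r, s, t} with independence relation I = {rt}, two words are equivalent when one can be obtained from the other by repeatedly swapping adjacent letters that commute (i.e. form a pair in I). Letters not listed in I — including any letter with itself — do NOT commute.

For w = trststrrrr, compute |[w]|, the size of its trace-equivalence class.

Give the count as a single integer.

10

#0=t has no predecessor
#1=r has no predecessor
#2=s depends on [0:t, 1:r]
#3=t depends on [2:s]
#4=s depends on [3:t]
#5=t depends on [4:s]
#6=r depends on [4:s]
#7=r depends on [6:r]
#8=r depends on [7:r]
#9=r depends on [8:r]
sources: [0:t, 1:r]
N(rest) = Σ N(rest − s) over sources s of rest; N(one piece) = 1:
  size 1 → [5]=1  [9]=1
  size 2 → [5,9]=2  [8,9]=1
  size 3 → [5,8,9]=3  [7,8,9]=1
  size 4 → [5,7,8,9]=4  [6,7,8,9]=1
  size 5 → [5,6,7,8,9]=5
  size 6 → [4,5,6,7,8,9]=5
  size 7 → [3,4,5,6,7,8,9]=5
  size 8 → [2,3,4,5,6,7,8,9]=5
  first=0(t) contributes 5
  first=1(r) contributes 5
|[w]| = 10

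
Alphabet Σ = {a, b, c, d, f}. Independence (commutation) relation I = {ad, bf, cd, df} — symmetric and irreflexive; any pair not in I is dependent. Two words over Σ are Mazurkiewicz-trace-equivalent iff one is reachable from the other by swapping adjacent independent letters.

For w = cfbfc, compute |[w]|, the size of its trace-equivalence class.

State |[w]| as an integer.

#0=c has no predecessor
#1=f depends on [0:c]
#2=b depends on [0:c]
#3=f depends on [1:f]
#4=c depends on [2:b, 3:f]
sources: [0:c]
N(rest) = Σ N(rest − s) over sources s of rest; N(one piece) = 1:
  size 1 → [4]=1
  size 2 → [2,4]=1  [3,4]=1
  size 3 → [1,3,4]=1  [2,3,4]=2
  first=0(c) contributes 3

3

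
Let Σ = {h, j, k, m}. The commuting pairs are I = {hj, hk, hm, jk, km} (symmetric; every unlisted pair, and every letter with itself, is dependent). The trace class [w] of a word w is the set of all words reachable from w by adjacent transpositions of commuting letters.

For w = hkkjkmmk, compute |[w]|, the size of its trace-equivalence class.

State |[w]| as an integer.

280

piece 0:h — minimal
piece 1:k — minimal
piece 2:k rests on {1:k}
piece 3:j — minimal
piece 4:k rests on {2:k}
piece 5:m rests on {3:j}
piece 6:m rests on {5:m}
piece 7:k rests on {4:k}
minimal pieces: {0:h, 1:k, 3:j}
ways to finish when only these pieces remain (= sum over removing one remaining piece with nothing left below it):
  1 left: {0}→1  {6}→1  {7}→1
  2 left: {0,6}→2  {0,7}→2  {4,7}→1  {5,6}→1  {6,7}→2
  3 left: {0,4,7}→3  {0,5,6}→3  {0,6,7}→6  {2,4,7}→1  {3,5,6}→1  {4,6,7}→3  {5,6,7}→3
  4 left: {0,2,4,7}→4  {0,3,5,6}→4  {0,4,6,7}→12  {0,5,6,7}→12  {1,2,4,7}→1  {2,4,6,7}→4  {3,5,6,7}→4  {4,5,6,7}→6
  5 left: {0,1,2,4,7}→5  {0,2,4,6,7}→20  {0,3,5,6,7}→20  {0,4,5,6,7}→30  {1,2,4,6,7}→5  {2,4,5,6,7}→10  {3,4,5,6,7}→10
  6 left: {0,1,2,4,6,7}→30  {0,2,4,5,6,7}→60  {0,3,4,5,6,7}→60  {1,2,4,5,6,7}→15  {2,3,4,5,6,7}→20
  placing 0:h first → 35 extensions
  placing 1:k first → 140 extensions
  placing 3:j first → 105 extensions
total linear extensions = 280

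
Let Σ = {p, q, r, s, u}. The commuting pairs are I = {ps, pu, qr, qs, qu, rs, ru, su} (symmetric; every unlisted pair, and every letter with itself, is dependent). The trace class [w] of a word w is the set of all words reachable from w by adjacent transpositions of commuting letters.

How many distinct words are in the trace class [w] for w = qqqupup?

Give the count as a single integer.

piece 0:q — minimal
piece 1:q rests on {0:q}
piece 2:q rests on {1:q}
piece 3:u — minimal
piece 4:p rests on {2:q}
piece 5:u rests on {3:u}
piece 6:p rests on {4:p}
minimal pieces: {0:q, 3:u}
ways to finish when only these pieces remain (= sum over removing one remaining piece with nothing left below it):
  1 left: {5}→1  {6}→1
  2 left: {3,5}→1  {4,6}→1  {5,6}→2
  3 left: {2,4,6}→1  {3,5,6}→3  {4,5,6}→3
  4 left: {1,2,4,6}→1  {2,4,5,6}→4  {3,4,5,6}→6
  5 left: {0,1,2,4,6}→1  {1,2,4,5,6}→5  {2,3,4,5,6}→10
  placing 0:q first → 15 extensions
  placing 3:u first → 6 extensions
total linear extensions = 21

21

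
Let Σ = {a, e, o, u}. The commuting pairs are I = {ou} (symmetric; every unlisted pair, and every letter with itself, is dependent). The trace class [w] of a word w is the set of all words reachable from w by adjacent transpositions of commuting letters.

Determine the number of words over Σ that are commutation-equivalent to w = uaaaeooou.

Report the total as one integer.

piece 0:u — minimal
piece 1:a rests on {0:u}
piece 2:a rests on {1:a}
piece 3:a rests on {2:a}
piece 4:e rests on {3:a}
piece 5:o rests on {4:e}
piece 6:o rests on {5:o}
piece 7:o rests on {6:o}
piece 8:u rests on {4:e}
minimal pieces: {0:u}
ways to finish when only these pieces remain (= sum over removing one remaining piece with nothing left below it):
  1 left: {7}→1  {8}→1
  2 left: {6,7}→1  {7,8}→2
  3 left: {5,6,7}→1  {6,7,8}→3
  4 left: {5,6,7,8}→4
  5 left: {4,5,6,7,8}→4
  6 left: {3,4,5,6,7,8}→4
  7 left: {2,3,4,5,6,7,8}→4
  placing 0:u first → 4 extensions

4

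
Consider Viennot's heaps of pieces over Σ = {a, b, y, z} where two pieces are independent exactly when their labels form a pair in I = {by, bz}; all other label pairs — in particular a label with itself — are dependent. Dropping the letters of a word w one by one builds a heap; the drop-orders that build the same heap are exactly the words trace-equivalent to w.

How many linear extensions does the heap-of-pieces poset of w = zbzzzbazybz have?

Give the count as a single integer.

60

#0=z has no predecessor
#1=b has no predecessor
#2=z depends on [0:z]
#3=z depends on [2:z]
#4=z depends on [3:z]
#5=b depends on [1:b]
#6=a depends on [4:z, 5:b]
#7=z depends on [6:a]
#8=y depends on [7:z]
#9=b depends on [6:a]
#10=z depends on [8:y]
sources: [0:z, 1:b]
N(rest) = Σ N(rest − s) over sources s of rest; N(one piece) = 1:
  size 1 → [9]=1  [10]=1
  size 2 → [8,10]=1  [9,10]=2
  size 3 → [7,8,10]=1  [8,9,10]=3
  size 4 → [7,8,9,10]=4
  size 5 → [6,7,8,9,10]=4
  size 6 → [4,6,7,8,9,10]=4  [5,6,7,8,9,10]=4
  size 7 → [1,5,6,7,8,9,10]=4  [3,4,6,7,8,9,10]=4  [4,5,6,7,8,9,10]=8
  size 8 → [1,4,5,6,7,8,9,10]=12  [2,3,4,6,7,8,9,10]=4  [3,4,5,6,7,8,9,10]=12
  size 9 → [0,2,3,4,6,7,8,9,10]=4  [1,3,4,5,6,7,8,9,10]=24  [2,3,4,5,6,7,8,9,10]=16
  first=0(z) contributes 40
  first=1(b) contributes 20
|[w]| = 60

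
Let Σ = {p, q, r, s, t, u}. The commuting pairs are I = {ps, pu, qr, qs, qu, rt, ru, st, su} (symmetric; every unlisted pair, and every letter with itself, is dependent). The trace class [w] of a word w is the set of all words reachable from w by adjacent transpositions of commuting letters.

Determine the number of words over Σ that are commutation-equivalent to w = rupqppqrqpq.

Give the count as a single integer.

33

piece 0:r — minimal
piece 1:u — minimal
piece 2:p rests on {0:r}
piece 3:q rests on {2:p}
piece 4:p rests on {3:q}
piece 5:p rests on {4:p}
piece 6:q rests on {5:p}
piece 7:r rests on {5:p}
piece 8:q rests on {6:q}
piece 9:p rests on {7:r, 8:q}
piece 10:q rests on {9:p}
minimal pieces: {0:r, 1:u}
ways to finish when only these pieces remain (= sum over removing one remaining piece with nothing left below it):
  1 left: {1}→1  {10}→1
  2 left: {1,10}→2  {9,10}→1
  3 left: {1,9,10}→3  {7,9,10}→1  {8,9,10}→1
  4 left: {1,7,9,10}→4  {1,8,9,10}→4  {6,8,9,10}→1  {7,8,9,10}→2
  5 left: {1,6,8,9,10}→5  {1,7,8,9,10}→10  {6,7,8,9,10}→3
  6 left: {1,6,7,8,9,10}→18  {5,6,7,8,9,10}→3
  7 left: {1,5,6,7,8,9,10}→21  {4,5,6,7,8,9,10}→3
  8 left: {1,4,5,6,7,8,9,10}→24  {3,4,5,6,7,8,9,10}→3
  9 left: {1,3,4,5,6,7,8,9,10}→27  {2,3,4,5,6,7,8,9,10}→3
  placing 0:r first → 30 extensions
  placing 1:u first → 3 extensions
total linear extensions = 33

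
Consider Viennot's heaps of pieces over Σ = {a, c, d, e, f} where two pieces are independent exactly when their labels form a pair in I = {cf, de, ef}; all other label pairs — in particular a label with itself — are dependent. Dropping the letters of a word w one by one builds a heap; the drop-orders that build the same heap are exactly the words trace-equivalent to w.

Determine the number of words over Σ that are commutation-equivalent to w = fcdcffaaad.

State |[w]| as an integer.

6

#0=f has no predecessor
#1=c has no predecessor
#2=d depends on [0:f, 1:c]
#3=c depends on [2:d]
#4=f depends on [2:d]
#5=f depends on [4:f]
#6=a depends on [3:c, 5:f]
#7=a depends on [6:a]
#8=a depends on [7:a]
#9=d depends on [8:a]
sources: [0:f, 1:c]
N(rest) = Σ N(rest − s) over sources s of rest; N(one piece) = 1:
  size 1 → [9]=1
  size 2 → [8,9]=1
  size 3 → [7,8,9]=1
  size 4 → [6,7,8,9]=1
  size 5 → [3,6,7,8,9]=1  [5,6,7,8,9]=1
  size 6 → [3,5,6,7,8,9]=2  [4,5,6,7,8,9]=1
  size 7 → [3,4,5,6,7,8,9]=3
  size 8 → [2,3,4,5,6,7,8,9]=3
  first=0(f) contributes 3
  first=1(c) contributes 3
|[w]| = 6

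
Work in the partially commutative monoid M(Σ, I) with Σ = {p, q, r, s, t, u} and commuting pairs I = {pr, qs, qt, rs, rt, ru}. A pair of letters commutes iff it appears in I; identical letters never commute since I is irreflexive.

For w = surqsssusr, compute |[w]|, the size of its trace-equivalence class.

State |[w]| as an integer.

76

#0=s has no predecessor
#1=u depends on [0:s]
#2=r has no predecessor
#3=q depends on [1:u, 2:r]
#4=s depends on [1:u]
#5=s depends on [4:s]
#6=s depends on [5:s]
#7=u depends on [3:q, 6:s]
#8=s depends on [7:u]
#9=r depends on [3:q]
sources: [0:s, 2:r]
N(rest) = Σ N(rest − s) over sources s of rest; N(one piece) = 1:
  size 1 → [8]=1  [9]=1
  size 2 → [7,8]=1  [8,9]=2
  size 3 → [6,7,8]=1  [7,8,9]=3
  size 4 → [3,7,8,9]=3  [5,6,7,8]=1  [6,7,8,9]=4
  size 5 → [2,3,7,8,9]=3  [3,6,7,8,9]=7  [4,5,6,7,8]=1  [5,6,7,8,9]=5
  size 6 → [2,3,6,7,8,9]=10  [3,5,6,7,8,9]=12  [4,5,6,7,8,9]=6
  size 7 → [2,3,5,6,7,8,9]=22  [3,4,5,6,7,8,9]=18
  size 8 → [1,3,4,5,6,7,8,9]=18  [2,3,4,5,6,7,8,9]=40
  first=0(s) contributes 58
  first=2(r) contributes 18
|[w]| = 76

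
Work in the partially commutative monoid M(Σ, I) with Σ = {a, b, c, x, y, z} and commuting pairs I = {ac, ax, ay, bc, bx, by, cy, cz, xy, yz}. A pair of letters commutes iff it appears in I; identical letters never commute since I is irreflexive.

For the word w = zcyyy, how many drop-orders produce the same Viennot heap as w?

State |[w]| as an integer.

#0=z has no predecessor
#1=c has no predecessor
#2=y has no predecessor
#3=y depends on [2:y]
#4=y depends on [3:y]
sources: [0:z, 1:c, 2:y]
N(rest) = Σ N(rest − s) over sources s of rest; N(one piece) = 1:
  size 1 → [0]=1  [1]=1  [4]=1
  size 2 → [0,1]=2  [0,4]=2  [1,4]=2  [3,4]=1
  size 3 → [0,1,4]=6  [0,3,4]=3  [1,3,4]=3  [2,3,4]=1
  first=0(z) contributes 4
  first=1(c) contributes 4
  first=2(y) contributes 12
|[w]| = 20

20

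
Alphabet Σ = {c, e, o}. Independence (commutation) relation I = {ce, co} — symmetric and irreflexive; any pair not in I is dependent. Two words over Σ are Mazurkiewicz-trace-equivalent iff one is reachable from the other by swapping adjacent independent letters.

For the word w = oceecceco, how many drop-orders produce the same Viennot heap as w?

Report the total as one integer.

126

0(o) covers ∅
1(c) covers ∅
2(e) covers 0:o
3(e) covers 2:e
4(c) covers 1:c
5(c) covers 4:c
6(e) covers 3:e
7(c) covers 5:c
8(o) covers 6:e
floor of heap: 0:o, 1:c
completions by unplaced set U, small U first (add the entries for U minus each lowest piece of U):
  |U|=1: {7}:1  {8}:1
  |U|=2: {5,7}:1  {6,8}:1  {7,8}:2
  |U|=3: {3,6,8}:1  {4,5,7}:1  {5,7,8}:3  {6,7,8}:3
  |U|=4: {1,4,5,7}:1  {2,3,6,8}:1  {3,6,7,8}:4  {4,5,7,8}:4  {5,6,7,8}:6
  |U|=5: {0,2,3,6,8}:1  {1,4,5,7,8}:5  {2,3,6,7,8}:5  {3,5,6,7,8}:10  {4,5,6,7,8}:10
  |U|=6: {0,2,3,6,7,8}:6  {1,4,5,6,7,8}:15  {2,3,5,6,7,8}:15  {3,4,5,6,7,8}:20
  |U|=7: {0,2,3,5,6,7,8}:21  {1,3,4,5,6,7,8}:35  {2,3,4,5,6,7,8}:35
  start at 0(o): 70
  start at 1(c): 56
sum over floor = 126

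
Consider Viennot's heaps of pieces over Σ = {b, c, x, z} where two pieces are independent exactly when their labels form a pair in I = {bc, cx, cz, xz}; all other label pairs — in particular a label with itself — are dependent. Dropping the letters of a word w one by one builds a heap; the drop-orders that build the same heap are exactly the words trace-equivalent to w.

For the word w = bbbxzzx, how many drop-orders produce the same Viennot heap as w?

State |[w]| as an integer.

0(b) covers ∅
1(b) covers 0:b
2(b) covers 1:b
3(x) covers 2:b
4(z) covers 2:b
5(z) covers 4:z
6(x) covers 3:x
floor of heap: 0:b
completions by unplaced set U, small U first (add the entries for U minus each lowest piece of U):
  |U|=1: {5}:1  {6}:1
  |U|=2: {3,6}:1  {4,5}:1  {5,6}:2
  |U|=3: {3,5,6}:3  {4,5,6}:3
  |U|=4: {3,4,5,6}:6
  |U|=5: {2,3,4,5,6}:6
  start at 0(b): 6

6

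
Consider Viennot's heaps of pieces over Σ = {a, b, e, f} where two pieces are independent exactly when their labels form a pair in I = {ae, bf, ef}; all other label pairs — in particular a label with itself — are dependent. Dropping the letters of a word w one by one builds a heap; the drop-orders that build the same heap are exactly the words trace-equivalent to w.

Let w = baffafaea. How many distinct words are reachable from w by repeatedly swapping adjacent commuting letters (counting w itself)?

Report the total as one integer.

#0=b has no predecessor
#1=a depends on [0:b]
#2=f depends on [1:a]
#3=f depends on [2:f]
#4=a depends on [3:f]
#5=f depends on [4:a]
#6=a depends on [5:f]
#7=e depends on [0:b]
#8=a depends on [6:a]
sources: [0:b]
N(rest) = Σ N(rest − s) over sources s of rest; N(one piece) = 1:
  size 1 → [7]=1  [8]=1
  size 2 → [6,8]=1  [7,8]=2
  size 3 → [5,6,8]=1  [6,7,8]=3
  size 4 → [4,5,6,8]=1  [5,6,7,8]=4
  size 5 → [3,4,5,6,8]=1  [4,5,6,7,8]=5
  size 6 → [2,3,4,5,6,8]=1  [3,4,5,6,7,8]=6
  size 7 → [1,2,3,4,5,6,8]=1  [2,3,4,5,6,7,8]=7
  first=0(b) contributes 8

8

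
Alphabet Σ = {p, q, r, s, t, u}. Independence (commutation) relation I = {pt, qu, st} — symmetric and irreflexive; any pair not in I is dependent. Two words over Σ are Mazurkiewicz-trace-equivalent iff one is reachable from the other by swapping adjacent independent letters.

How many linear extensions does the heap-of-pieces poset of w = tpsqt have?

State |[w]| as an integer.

3

0(t) covers ∅
1(p) covers ∅
2(s) covers 1:p
3(q) covers 0:t, 2:s
4(t) covers 3:q
floor of heap: 0:t, 1:p
completions by unplaced set U, small U first (add the entries for U minus each lowest piece of U):
  |U|=1: {4}:1
  |U|=2: {3,4}:1
  |U|=3: {0,3,4}:1  {2,3,4}:1
  start at 0(t): 1
  start at 1(p): 2
sum over floor = 3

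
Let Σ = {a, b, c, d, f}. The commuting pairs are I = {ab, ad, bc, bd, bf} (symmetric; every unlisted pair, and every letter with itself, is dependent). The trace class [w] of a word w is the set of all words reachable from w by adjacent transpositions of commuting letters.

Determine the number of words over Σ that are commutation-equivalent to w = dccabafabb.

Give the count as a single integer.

#0=d has no predecessor
#1=c depends on [0:d]
#2=c depends on [1:c]
#3=a depends on [2:c]
#4=b has no predecessor
#5=a depends on [3:a]
#6=f depends on [5:a]
#7=a depends on [6:f]
#8=b depends on [4:b]
#9=b depends on [8:b]
sources: [0:d, 4:b]
N(rest) = Σ N(rest − s) over sources s of rest; N(one piece) = 1:
  size 1 → [7]=1  [9]=1
  size 2 → [6,7]=1  [7,9]=2  [8,9]=1
  size 3 → [4,8,9]=1  [5,6,7]=1  [6,7,9]=3  [7,8,9]=3
  size 4 → [3,5,6,7]=1  [4,7,8,9]=4  [5,6,7,9]=4  [6,7,8,9]=6
  size 5 → [2,3,5,6,7]=1  [3,5,6,7,9]=5  [4,6,7,8,9]=10  [5,6,7,8,9]=10
  size 6 → [1,2,3,5,6,7]=1  [2,3,5,6,7,9]=6  [3,5,6,7,8,9]=15  [4,5,6,7,8,9]=20
  size 7 → [0,1,2,3,5,6,7]=1  [1,2,3,5,6,7,9]=7  [2,3,5,6,7,8,9]=21  [3,4,5,6,7,8,9]=35
  size 8 → [0,1,2,3,5,6,7,9]=8  [1,2,3,5,6,7,8,9]=28  [2,3,4,5,6,7,8,9]=56
  first=0(d) contributes 84
  first=4(b) contributes 36
|[w]| = 120

120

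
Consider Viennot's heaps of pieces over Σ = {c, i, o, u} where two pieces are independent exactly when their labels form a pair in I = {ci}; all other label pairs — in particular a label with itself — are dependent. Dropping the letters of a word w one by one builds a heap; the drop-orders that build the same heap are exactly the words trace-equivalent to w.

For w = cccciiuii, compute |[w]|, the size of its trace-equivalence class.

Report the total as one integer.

15

piece 0:c — minimal
piece 1:c rests on {0:c}
piece 2:c rests on {1:c}
piece 3:c rests on {2:c}
piece 4:i — minimal
piece 5:i rests on {4:i}
piece 6:u rests on {3:c, 5:i}
piece 7:i rests on {6:u}
piece 8:i rests on {7:i}
minimal pieces: {0:c, 4:i}
ways to finish when only these pieces remain (= sum over removing one remaining piece with nothing left below it):
  1 left: {8}→1
  2 left: {7,8}→1
  3 left: {6,7,8}→1
  4 left: {3,6,7,8}→1  {5,6,7,8}→1
  5 left: {2,3,6,7,8}→1  {3,5,6,7,8}→2  {4,5,6,7,8}→1
  6 left: {1,2,3,6,7,8}→1  {2,3,5,6,7,8}→3  {3,4,5,6,7,8}→3
  7 left: {0,1,2,3,6,7,8}→1  {1,2,3,5,6,7,8}→4  {2,3,4,5,6,7,8}→6
  placing 0:c first → 10 extensions
  placing 4:i first → 5 extensions
total linear extensions = 15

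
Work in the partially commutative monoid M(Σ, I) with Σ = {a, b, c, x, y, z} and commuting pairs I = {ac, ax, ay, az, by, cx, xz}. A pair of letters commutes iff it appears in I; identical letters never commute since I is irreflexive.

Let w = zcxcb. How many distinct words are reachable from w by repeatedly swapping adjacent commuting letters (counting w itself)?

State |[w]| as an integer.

drop 0:z onto floor
drop 1:c onto {0:z}
drop 2:x onto floor
drop 3:c onto {1:c}
drop 4:b onto {2:x, 3:c}
ground layer = {0:z, 2:x}
drop-orders for the pieces not yet dropped (sum over which currently-grounded one goes next):
  1 to go: {4} 1
  2 to go: {2,4} 1  {3,4} 1
  3 to go: {1,3,4} 1  {2,3,4} 2
  if 0:z drops first: 3 orders
  if 2:x drops first: 1 orders
heap linearizations: 4

4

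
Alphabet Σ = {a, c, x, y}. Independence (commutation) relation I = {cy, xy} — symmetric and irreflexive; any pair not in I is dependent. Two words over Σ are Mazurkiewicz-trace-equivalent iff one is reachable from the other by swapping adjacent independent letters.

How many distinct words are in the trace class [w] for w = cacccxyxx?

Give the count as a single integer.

7

#0=c has no predecessor
#1=a depends on [0:c]
#2=c depends on [1:a]
#3=c depends on [2:c]
#4=c depends on [3:c]
#5=x depends on [4:c]
#6=y depends on [1:a]
#7=x depends on [5:x]
#8=x depends on [7:x]
sources: [0:c]
N(rest) = Σ N(rest − s) over sources s of rest; N(one piece) = 1:
  size 1 → [6]=1  [8]=1
  size 2 → [6,8]=2  [7,8]=1
  size 3 → [5,7,8]=1  [6,7,8]=3
  size 4 → [4,5,7,8]=1  [5,6,7,8]=4
  size 5 → [3,4,5,7,8]=1  [4,5,6,7,8]=5
  size 6 → [2,3,4,5,7,8]=1  [3,4,5,6,7,8]=6
  size 7 → [2,3,4,5,6,7,8]=7
  first=0(c) contributes 7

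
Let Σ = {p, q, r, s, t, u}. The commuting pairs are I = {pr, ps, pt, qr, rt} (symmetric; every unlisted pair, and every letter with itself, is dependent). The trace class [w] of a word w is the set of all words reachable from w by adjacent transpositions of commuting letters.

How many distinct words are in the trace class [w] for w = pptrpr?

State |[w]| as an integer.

#0=p has no predecessor
#1=p depends on [0:p]
#2=t has no predecessor
#3=r has no predecessor
#4=p depends on [1:p]
#5=r depends on [3:r]
sources: [0:p, 2:t, 3:r]
N(rest) = Σ N(rest − s) over sources s of rest; N(one piece) = 1:
  size 1 → [2]=1  [4]=1  [5]=1
  size 2 → [1,4]=1  [2,4]=2  [2,5]=2  [3,5]=1  [4,5]=2
  size 3 → [0,1,4]=1  [1,2,4]=3  [1,4,5]=3  [2,3,5]=3  [2,4,5]=6  [3,4,5]=3
  size 4 → [0,1,2,4]=4  [0,1,4,5]=4  [1,2,4,5]=12  [1,3,4,5]=6  [2,3,4,5]=12
  first=0(p) contributes 30
  first=2(t) contributes 10
  first=3(r) contributes 20
|[w]| = 60

60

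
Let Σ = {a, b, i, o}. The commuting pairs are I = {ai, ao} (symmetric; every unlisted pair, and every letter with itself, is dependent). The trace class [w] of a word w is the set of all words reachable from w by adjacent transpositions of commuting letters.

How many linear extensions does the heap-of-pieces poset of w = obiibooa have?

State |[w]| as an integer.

piece 0:o — minimal
piece 1:b rests on {0:o}
piece 2:i rests on {1:b}
piece 3:i rests on {2:i}
piece 4:b rests on {3:i}
piece 5:o rests on {4:b}
piece 6:o rests on {5:o}
piece 7:a rests on {4:b}
minimal pieces: {0:o}
ways to finish when only these pieces remain (= sum over removing one remaining piece with nothing left below it):
  1 left: {6}→1  {7}→1
  2 left: {5,6}→1  {6,7}→2
  3 left: {5,6,7}→3
  4 left: {4,5,6,7}→3
  5 left: {3,4,5,6,7}→3
  6 left: {2,3,4,5,6,7}→3
  placing 0:o first → 3 extensions

3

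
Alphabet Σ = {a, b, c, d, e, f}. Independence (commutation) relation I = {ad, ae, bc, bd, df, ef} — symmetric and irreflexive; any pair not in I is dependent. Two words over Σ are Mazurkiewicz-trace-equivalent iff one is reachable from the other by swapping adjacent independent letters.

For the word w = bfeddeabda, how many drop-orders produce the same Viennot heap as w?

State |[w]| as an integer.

51

piece 0:b — minimal
piece 1:f rests on {0:b}
piece 2:e rests on {0:b}
piece 3:d rests on {2:e}
piece 4:d rests on {3:d}
piece 5:e rests on {4:d}
piece 6:a rests on {1:f}
piece 7:b rests on {5:e, 6:a}
piece 8:d rests on {5:e}
piece 9:a rests on {7:b}
minimal pieces: {0:b}
ways to finish when only these pieces remain (= sum over removing one remaining piece with nothing left below it):
  1 left: {8}→1  {9}→1
  2 left: {7,9}→1  {8,9}→2
  3 left: {6,7,9}→1  {7,8,9}→3
  4 left: {1,6,7,9}→1  {5,7,8,9}→3  {6,7,8,9}→4
  5 left: {1,6,7,8,9}→5  {4,5,7,8,9}→3  {5,6,7,8,9}→7
  6 left: {1,5,6,7,8,9}→12  {3,4,5,7,8,9}→3  {4,5,6,7,8,9}→10
  7 left: {1,4,5,6,7,8,9}→22  {2,3,4,5,7,8,9}→3  {3,4,5,6,7,8,9}→13
  8 left: {1,3,4,5,6,7,8,9}→35  {2,3,4,5,6,7,8,9}→16
  placing 0:b first → 51 extensions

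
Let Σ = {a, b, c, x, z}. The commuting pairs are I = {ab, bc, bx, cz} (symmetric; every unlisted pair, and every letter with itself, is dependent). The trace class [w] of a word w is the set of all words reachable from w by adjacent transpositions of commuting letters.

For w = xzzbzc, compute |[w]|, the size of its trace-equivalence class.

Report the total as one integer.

#0=x has no predecessor
#1=z depends on [0:x]
#2=z depends on [1:z]
#3=b depends on [2:z]
#4=z depends on [3:b]
#5=c depends on [0:x]
sources: [0:x]
N(rest) = Σ N(rest − s) over sources s of rest; N(one piece) = 1:
  size 1 → [4]=1  [5]=1
  size 2 → [3,4]=1  [4,5]=2
  size 3 → [2,3,4]=1  [3,4,5]=3
  size 4 → [1,2,3,4]=1  [2,3,4,5]=4
  first=0(x) contributes 5

5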